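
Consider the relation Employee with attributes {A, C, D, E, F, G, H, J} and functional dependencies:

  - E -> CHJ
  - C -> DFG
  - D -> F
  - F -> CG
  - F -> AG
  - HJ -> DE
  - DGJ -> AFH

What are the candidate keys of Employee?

{E}⁺: E→CHJ adds C, H, J; C→DFG adds D, F, G; F→AG adds A → {A, C, D, E, F, G, H, J}.
{C, J}⁺: C→DFG adds D, F, G; F→AG adds A; DGJ→AFH adds H; HJ→DE adds E → {A, C, D, E, F, G, H, J}. Minimal: {J}⁺ = {J}; {C}⁺ = {A, C, D, F, G} — none reach the full schema.
{D, J}⁺: D→F adds F; F→CG adds C, G; F→AG adds A; DGJ→AFH adds H; HJ→DE adds E → {A, C, D, E, F, G, H, J}. Minimal: {J}⁺ = {J}; {D}⁺ = {A, C, D, F, G} — none reach the full schema.
{F, J}⁺: F→CG adds C, G; F→AG adds A; C→DFG adds D; DGJ→AFH adds H; HJ→DE adds E → {A, C, D, E, F, G, H, J}. Minimal: {J}⁺ = {J}; {F}⁺ = {A, C, D, F, G} — none reach the full schema.
{H, J}⁺: HJ→DE adds D, E; E→CHJ adds C; C→DFG adds F, G; F→AG adds A → {A, C, D, E, F, G, H, J}. Minimal: {J}⁺ = {J}; {H}⁺ = {H} — none reach the full schema.
Any other superkey contains one of these as a subset, so there are no further candidate keys.

(E), (C, J), (D, J), (F, J), (H, J)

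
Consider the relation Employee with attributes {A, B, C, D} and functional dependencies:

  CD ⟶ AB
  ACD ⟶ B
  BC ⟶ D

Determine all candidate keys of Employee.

(B, C), (C, D)

Attribute C never appears on the right-hand side of any dependency, so C must belong to every candidate key.
{C}⁺ = {C}, which is not all of the schema, so we must add further attributes.
{B, C}⁺: BC→D adds D; CD→AB adds A → {A, B, C, D}. Minimal: {C}⁺ = {C}; {B}⁺ = {B} — none reach the full schema.
{C, D}⁺: CD→AB adds A, B → {A, B, C, D}. Minimal: {D}⁺ = {D}; {C}⁺ = {C} — none reach the full schema.
Any other superkey contains one of these as a subset, so there are no further candidate keys.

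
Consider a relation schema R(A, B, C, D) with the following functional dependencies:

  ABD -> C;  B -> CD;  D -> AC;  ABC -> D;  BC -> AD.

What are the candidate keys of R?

{B}

Attribute B never appears on the right-hand side of any dependency, so B must belong to every candidate key.
{B}⁺ = {A, B, C, D}, which is all of the schema, so {B} is the only candidate key.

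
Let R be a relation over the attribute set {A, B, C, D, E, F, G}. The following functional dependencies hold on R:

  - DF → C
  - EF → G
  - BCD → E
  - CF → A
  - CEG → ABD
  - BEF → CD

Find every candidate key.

Attribute F never appears on the right-hand side of any dependency, so F must belong to every candidate key.
{F}⁺ = {F}, which is not all of the schema, so we must add further attributes.
{B, D, F}⁺: DF→C adds C; BCD→E adds E; CF→A adds A; EF→G adds G → {A, B, C, D, E, F, G}.
{B, E, F}⁺: EF→G adds G; BEF→CD adds C, D; CF→A adds A → {A, B, C, D, E, F, G}.
{C, E, F}⁺: EF→G adds G; CF→A adds A; CEG→ABD adds B, D → {A, B, C, D, E, F, G}.
{D, E, F}⁺: DF→C adds C; EF→G adds G; CF→A adds A; CEG→ABD adds B → {A, B, C, D, E, F, G}.
Any other superkey contains one of these as a subset, so there are no further candidate keys.

{B, D, F}; {B, E, F}; {C, E, F}; {D, E, F}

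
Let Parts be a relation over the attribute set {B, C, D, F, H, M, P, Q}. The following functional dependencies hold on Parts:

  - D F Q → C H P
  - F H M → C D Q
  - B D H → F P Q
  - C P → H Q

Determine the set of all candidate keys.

(B, D, H, M); (B, F, H, M); (B, C, D, M, P); (B, C, F, M, P); (B, D, F, M, Q)

Attributes B, M never appear on any right-hand side, so every candidate key must contain {B, M}.
{B, M}⁺ = {B, M}, which is not all of the schema, so we must add further attributes.
{B, D, H, M}⁺: BDH→FPQ adds F, P, Q; DFQ→CHP adds C → {B, C, D, F, H, M, P, Q}. Minimal: {D, H, M}⁺ = {D, H, M}; {B, H, M}⁺ = {B, H, M}; {B, D, M}⁺ = {B, D, M}; … — none reach the full schema.
{B, F, H, M}⁺: FHM→CDQ adds C, D, Q; BDH→FPQ adds P → {B, C, D, F, H, M, P, Q}. Minimal: {F, H, M}⁺ = {C, D, F, H, M, P, Q}; {B, H, M}⁺ = {B, H, M}; {B, F, M}⁺ = {B, F, M}; … — none reach the full schema.
{B, C, D, M, P}⁺: CP→HQ adds H, Q; BDH→FPQ adds F → {B, C, D, F, H, M, P, Q}. Minimal: {C, D, M, P}⁺ = {C, D, H, M, P, Q}; {B, D, M, P}⁺ = {B, D, M, P}; {B, C, M, P}⁺ = {B, C, H, M, P, Q}; … — none reach the full schema.
{B, C, F, M, P}⁺: CP→HQ adds H, Q; FHM→CDQ adds D → {B, C, D, F, H, M, P, Q}. Minimal: {C, F, M, P}⁺ = {C, D, F, H, M, P, Q}; {B, F, M, P}⁺ = {B, F, M, P}; {B, C, M, P}⁺ = {B, C, H, M, P, Q}; … — none reach the full schema.
{B, D, F, M, Q}⁺: DFQ→CHP adds C, H, P → {B, C, D, F, H, M, P, Q}. Minimal: {D, F, M, Q}⁺ = {C, D, F, H, M, P, Q}; {B, F, M, Q}⁺ = {B, F, M, Q}; {B, D, M, Q}⁺ = {B, D, M, Q}; … — none reach the full schema.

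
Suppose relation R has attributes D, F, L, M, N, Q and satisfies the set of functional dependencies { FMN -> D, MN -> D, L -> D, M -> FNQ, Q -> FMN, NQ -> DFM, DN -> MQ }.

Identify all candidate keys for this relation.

Attribute L never appears on the right-hand side of any dependency, so L must belong to every candidate key.
{L}⁺ = {D, L}, which is not all of the schema, so we must add further attributes.
{L, M}⁺: L→D adds D; M→FNQ adds F, N, Q → {D, F, L, M, N, Q}.
{L, N}⁺: L→D adds D; DN→MQ adds M, Q; M→FNQ adds F → {D, F, L, M, N, Q}.
{L, Q}⁺: L→D adds D; Q→FMN adds F, M, N → {D, F, L, M, N, Q}.

{L, M}, {L, N}, {L, Q}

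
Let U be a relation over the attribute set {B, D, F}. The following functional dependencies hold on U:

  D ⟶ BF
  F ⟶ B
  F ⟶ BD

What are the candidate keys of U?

{D}⁺: D→BF adds B, F → {B, D, F}.
{F}⁺: F→B adds B; F→BD adds D → {B, D, F}.

D; F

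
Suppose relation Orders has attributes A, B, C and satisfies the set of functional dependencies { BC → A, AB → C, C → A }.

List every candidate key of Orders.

{A, B}⁺: AB→C adds C → {A, B, C}. Minimal: {B}⁺ = {B}; {A}⁺ = {A} — none reach the full schema.
{B, C}⁺: BC→A adds A → {A, B, C}. Minimal: {C}⁺ = {A, C}; {B}⁺ = {B} — none reach the full schema.

{A, B}; {B, C}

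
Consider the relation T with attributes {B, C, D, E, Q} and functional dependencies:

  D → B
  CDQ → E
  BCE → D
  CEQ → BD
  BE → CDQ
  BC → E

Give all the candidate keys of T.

{B, C}; {B, E}; {C, D}; {D, E}; {C, E, Q}

{B, C}⁺: BC→E adds E; BCE→D adds D; BE→CDQ adds Q → {B, C, D, E, Q}. Minimal: {C}⁺ = {C}; {B}⁺ = {B} — none reach the full schema.
{B, E}⁺: BE→CDQ adds C, D, Q → {B, C, D, E, Q}. Minimal: {E}⁺ = {E}; {B}⁺ = {B} — none reach the full schema.
{C, D}⁺: D→B adds B; BC→E adds E; BE→CDQ adds Q → {B, C, D, E, Q}. Minimal: {D}⁺ = {B, D}; {C}⁺ = {C} — none reach the full schema.
{D, E}⁺: D→B adds B; BE→CDQ adds C, Q → {B, C, D, E, Q}. Minimal: {E}⁺ = {E}; {D}⁺ = {B, D} — none reach the full schema.
{C, E, Q}⁺: CEQ→BD adds B, D → {B, C, D, E, Q}. Minimal: {E, Q}⁺ = {E, Q}; {C, Q}⁺ = {C, Q}; {C, E}⁺ = {C, E} — none reach the full schema.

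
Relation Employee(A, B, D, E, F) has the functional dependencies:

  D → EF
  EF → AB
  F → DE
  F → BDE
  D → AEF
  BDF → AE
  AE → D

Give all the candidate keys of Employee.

{D}; {F}; {A, E}

{D}⁺: D→EF adds E, F; EF→AB adds A, B → {A, B, D, E, F}.
{F}⁺: F→DE adds D, E; F→BDE adds B; D→AEF adds A → {A, B, D, E, F}.
{A, E}⁺: AE→D adds D; D→EF adds F; EF→AB adds B → {A, B, D, E, F}. Minimal: {E}⁺ = {E}; {A}⁺ = {A} — none reach the full schema.
Any other superkey contains one of these as a subset, so there are no further candidate keys.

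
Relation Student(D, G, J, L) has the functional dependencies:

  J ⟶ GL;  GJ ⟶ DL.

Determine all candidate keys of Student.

Attribute J never appears on the right-hand side of any dependency, so J must belong to every candidate key.
{J}⁺ = {D, G, J, L}, which is all of the schema, so {J} is the only candidate key.

{J}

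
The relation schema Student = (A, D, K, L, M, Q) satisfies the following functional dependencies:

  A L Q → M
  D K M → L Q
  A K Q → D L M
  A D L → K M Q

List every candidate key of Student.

Attribute A never appears on the right-hand side of any dependency, so A must belong to every candidate key.
{A}⁺ = {A}, which is not all of the schema, so we must add further attributes.
{A, D, L}⁺: ADL→KMQ adds K, M, Q → {A, D, K, L, M, Q}. Minimal: {D, L}⁺ = {D, L}; {A, L}⁺ = {A, L}; {A, D}⁺ = {A, D} — none reach the full schema.
{A, K, Q}⁺: AKQ→DLM adds D, L, M → {A, D, K, L, M, Q}. Minimal: {K, Q}⁺ = {K, Q}; {A, Q}⁺ = {A, Q}; {A, K}⁺ = {A, K} — none reach the full schema.
{A, D, K, M}⁺: DKM→LQ adds L, Q → {A, D, K, L, M, Q}. Minimal: {D, K, M}⁺ = {D, K, L, M, Q}; {A, K, M}⁺ = {A, K, M}; {A, D, M}⁺ = {A, D, M}; … — none reach the full schema.
Any other superkey contains one of these as a subset, so there are no further candidate keys.

{A, D, L}; {A, K, Q}; {A, D, K, M}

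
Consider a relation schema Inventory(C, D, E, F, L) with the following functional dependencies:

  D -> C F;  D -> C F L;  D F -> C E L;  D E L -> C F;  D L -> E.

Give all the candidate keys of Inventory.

Attribute D never appears on the right-hand side of any dependency, so D must belong to every candidate key.
{D}⁺ = {C, D, E, F, L}, which is all of the schema, so {D} is the only candidate key.

{D}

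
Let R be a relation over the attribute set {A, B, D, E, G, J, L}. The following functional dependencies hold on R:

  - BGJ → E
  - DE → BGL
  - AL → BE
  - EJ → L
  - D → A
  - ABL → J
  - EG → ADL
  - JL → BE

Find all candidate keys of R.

{D, E}⁺: DE→BGL adds B, G, L; D→A adds A; ABL→J adds J → {A, B, D, E, G, J, L}. Minimal: {E}⁺ = {E}; {D}⁺ = {A, D} — none reach the full schema.
{D, L}⁺: D→A adds A; AL→BE adds B, E; ABL→J adds J; DE→BGL adds G → {A, B, D, E, G, J, L}. Minimal: {L}⁺ = {L}; {D}⁺ = {A, D} — none reach the full schema.
{E, G}⁺: EG→ADL adds A, D, L; DE→BGL adds B; ABL→J adds J → {A, B, D, E, G, J, L}. Minimal: {G}⁺ = {G}; {E}⁺ = {E} — none reach the full schema.
{A, G, L}⁺: AL→BE adds B, E; ABL→J adds J; EG→ADL adds D → {A, B, D, E, G, J, L}. Minimal: {G, L}⁺ = {G, L}; {A, L}⁺ = {A, B, E, J, L}; {A, G}⁺ = {A, G} — none reach the full schema.
{B, G, J}⁺: BGJ→E adds E; EJ→L adds L; EG→ADL adds A, D → {A, B, D, E, G, J, L}. Minimal: {G, J}⁺ = {G, J}; {B, J}⁺ = {B, J}; {B, G}⁺ = {B, G} — none reach the full schema.
{G, J, L}⁺: JL→BE adds B, E; EG→ADL adds A, D → {A, B, D, E, G, J, L}. Minimal: {J, L}⁺ = {B, E, J, L}; {G, L}⁺ = {G, L}; {G, J}⁺ = {G, J} — none reach the full schema.

{D, E}, {D, L}, {E, G}, {A, G, L}, {B, G, J}, {G, J, L}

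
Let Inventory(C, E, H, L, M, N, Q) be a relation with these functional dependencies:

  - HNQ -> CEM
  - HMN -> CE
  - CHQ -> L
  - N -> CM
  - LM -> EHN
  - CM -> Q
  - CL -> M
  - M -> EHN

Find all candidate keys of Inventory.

{M}⁺: M→EHN adds E, H, N; HMN→CE adds C; CM→Q adds Q; CHQ→L adds L → {C, E, H, L, M, N, Q}.
{N}⁺: N→CM adds C, M; CM→Q adds Q; M→EHN adds E, H; CHQ→L adds L → {C, E, H, L, M, N, Q}.
{C, L}⁺: CL→M adds M; M→EHN adds E, H, N; CM→Q adds Q → {C, E, H, L, M, N, Q}. Minimal: {L}⁺ = {L}; {C}⁺ = {C} — none reach the full schema.
{C, H, Q}⁺: CHQ→L adds L; CL→M adds M; M→EHN adds E, N → {C, E, H, L, M, N, Q}. Minimal: {H, Q}⁺ = {H, Q}; {C, Q}⁺ = {C, Q}; {C, H}⁺ = {C, H} — none reach the full schema.

(M), (N), (C, L), (C, H, Q)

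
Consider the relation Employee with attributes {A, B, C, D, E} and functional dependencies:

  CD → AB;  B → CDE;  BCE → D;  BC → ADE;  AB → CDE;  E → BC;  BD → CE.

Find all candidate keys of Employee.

(B); (E); (C, D)

{B}⁺: B→CDE adds C, D, E; BC→ADE adds A → {A, B, C, D, E}.
{E}⁺: E→BC adds B, C; B→CDE adds D; BC→ADE adds A → {A, B, C, D, E}.
{C, D}⁺: CD→AB adds A, B; B→CDE adds E → {A, B, C, D, E}. Minimal: {D}⁺ = {D}; {C}⁺ = {C} — none reach the full schema.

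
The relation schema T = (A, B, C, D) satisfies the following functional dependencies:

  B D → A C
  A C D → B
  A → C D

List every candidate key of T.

A, BD

{A}⁺: A→CD adds C, D; ACD→B adds B → {A, B, C, D}.
{B, D}⁺: BD→AC adds A, C → {A, B, C, D}. Minimal: {D}⁺ = {D}; {B}⁺ = {B} — none reach the full schema.
Any other superkey contains one of these as a subset, so there are no further candidate keys.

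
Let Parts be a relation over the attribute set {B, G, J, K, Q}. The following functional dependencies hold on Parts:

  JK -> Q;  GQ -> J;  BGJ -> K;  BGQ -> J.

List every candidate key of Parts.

{B, G, J}⁺: BGJ→K adds K; JK→Q adds Q → {B, G, J, K, Q}.
{B, G, Q}⁺: GQ→J adds J; BGJ→K adds K → {B, G, J, K, Q}.

{B, G, J}, {B, G, Q}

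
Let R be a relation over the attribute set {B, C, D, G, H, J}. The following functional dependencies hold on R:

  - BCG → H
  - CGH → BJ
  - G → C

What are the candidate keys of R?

Attributes D, G never appear on any right-hand side, so every candidate key must contain {D, G}.
{D, G}⁺ = {C, D, G}, which is not all of the schema, so we must add further attributes.
{B, D, G}⁺: G→C adds C; BCG→H adds H; CGH→BJ adds J → {B, C, D, G, H, J}. Minimal: {D, G}⁺ = {C, D, G}; {B, G}⁺ = {B, C, G, H, J}; {B, D}⁺ = {B, D} — none reach the full schema.
{D, G, H}⁺: G→C adds C; CGH→BJ adds B, J → {B, C, D, G, H, J}. Minimal: {G, H}⁺ = {B, C, G, H, J}; {D, H}⁺ = {D, H}; {D, G}⁺ = {C, D, G} — none reach the full schema.

{B, D, G}, {D, G, H}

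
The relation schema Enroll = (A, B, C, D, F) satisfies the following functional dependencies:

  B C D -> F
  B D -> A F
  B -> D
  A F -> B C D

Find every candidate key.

{B}⁺: B→D adds D; BD→AF adds A, F; AF→BCD adds C → {A, B, C, D, F}.
{A, F}⁺: AF→BCD adds B, C, D → {A, B, C, D, F}.
Any other superkey contains one of these as a subset, so there are no further candidate keys.

{B}, {A, F}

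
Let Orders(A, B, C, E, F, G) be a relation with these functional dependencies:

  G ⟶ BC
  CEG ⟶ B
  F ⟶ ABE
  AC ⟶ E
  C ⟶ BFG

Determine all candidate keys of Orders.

{C}⁺: C→BFG adds B, F, G; F→ABE adds A, E → {A, B, C, E, F, G}.
{G}⁺: G→BC adds B, C; C→BFG adds F; F→ABE adds A, E → {A, B, C, E, F, G}.

{C}, {G}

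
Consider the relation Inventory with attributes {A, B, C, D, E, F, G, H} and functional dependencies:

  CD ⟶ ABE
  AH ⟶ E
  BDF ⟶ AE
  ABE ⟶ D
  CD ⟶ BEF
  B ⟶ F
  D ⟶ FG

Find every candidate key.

CDH, ABCH

Attributes C, H never appear on any right-hand side, so every candidate key must contain {C, H}.
{C, H}⁺ = {C, H}, which is not all of the schema, so we must add further attributes.
{C, D, H}⁺: CD→ABE adds A, B, E; CD→BEF adds F; D→FG adds G → {A, B, C, D, E, F, G, H}. Minimal: {D, H}⁺ = {D, F, G, H}; {C, H}⁺ = {C, H}; {C, D}⁺ = {A, B, C, D, E, F, G} — none reach the full schema.
{A, B, C, H}⁺: AH→E adds E; ABE→D adds D; CD→BEF adds F; D→FG adds G → {A, B, C, D, E, F, G, H}. Minimal: {B, C, H}⁺ = {B, C, F, H}; {A, C, H}⁺ = {A, C, E, H}; {A, B, H}⁺ = {A, B, D, E, F, G, H}; … — none reach the full schema.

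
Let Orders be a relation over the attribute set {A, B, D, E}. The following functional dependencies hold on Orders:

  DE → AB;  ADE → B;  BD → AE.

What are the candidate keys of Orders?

{B, D}, {D, E}

Attribute D never appears on the right-hand side of any dependency, so D must belong to every candidate key.
{D}⁺ = {D}, which is not all of the schema, so we must add further attributes.
{B, D}⁺: BD→AE adds A, E → {A, B, D, E}. Minimal: {D}⁺ = {D}; {B}⁺ = {B} — none reach the full schema.
{D, E}⁺: DE→AB adds A, B → {A, B, D, E}. Minimal: {E}⁺ = {E}; {D}⁺ = {D} — none reach the full schema.
Any other superkey contains one of these as a subset, so there are no further candidate keys.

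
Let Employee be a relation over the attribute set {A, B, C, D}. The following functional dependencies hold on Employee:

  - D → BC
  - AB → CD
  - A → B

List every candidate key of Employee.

{A}

{A}⁺: A→B adds B; AB→CD adds C, D → {A, B, C, D}.
No other minimal superkey exists.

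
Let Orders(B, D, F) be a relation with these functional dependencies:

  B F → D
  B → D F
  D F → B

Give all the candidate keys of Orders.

B, DF

{B}⁺: B→DF adds D, F → {B, D, F}.
{D, F}⁺: DF→B adds B → {B, D, F}. Minimal: {F}⁺ = {F}; {D}⁺ = {D} — none reach the full schema.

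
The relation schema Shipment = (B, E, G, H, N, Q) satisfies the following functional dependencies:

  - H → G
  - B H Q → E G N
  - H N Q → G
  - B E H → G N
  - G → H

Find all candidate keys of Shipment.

{B, G, Q}, {B, H, Q}

Attributes B, Q never appear on any right-hand side, so every candidate key must contain {B, Q}.
{B, Q}⁺ = {B, Q}, which is not all of the schema, so we must add further attributes.
{B, G, Q}⁺: G→H adds H; BHQ→EGN adds E, N → {B, E, G, H, N, Q}.
{B, H, Q}⁺: H→G adds G; BHQ→EGN adds E, N → {B, E, G, H, N, Q}.
Any other superkey contains one of these as a subset, so there are no further candidate keys.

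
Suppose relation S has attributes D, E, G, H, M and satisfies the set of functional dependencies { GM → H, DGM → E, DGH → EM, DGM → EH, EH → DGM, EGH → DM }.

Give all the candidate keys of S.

{E, H}⁺: EH→DGM adds D, G, M → {D, E, G, H, M}.
{D, G, H}⁺: DGH→EM adds E, M → {D, E, G, H, M}.
{D, G, M}⁺: GM→H adds H; DGM→E adds E → {D, E, G, H, M}.
{E, G, M}⁺: GM→H adds H; EH→DGM adds D → {D, E, G, H, M}.
Any other superkey contains one of these as a subset, so there are no further candidate keys.

EH, DGH, DGM, EGM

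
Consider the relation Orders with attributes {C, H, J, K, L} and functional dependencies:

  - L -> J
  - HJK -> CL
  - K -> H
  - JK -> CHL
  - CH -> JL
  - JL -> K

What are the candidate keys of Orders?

{L}⁺: L→J adds J; JL→K adds K; K→H adds H; JK→CHL adds C → {C, H, J, K, L}.
{C, H}⁺: CH→JL adds J, L; JL→K adds K → {C, H, J, K, L}. Minimal: {H}⁺ = {H}; {C}⁺ = {C} — none reach the full schema.
{C, K}⁺: K→H adds H; CH→JL adds J, L → {C, H, J, K, L}. Minimal: {K}⁺ = {H, K}; {C}⁺ = {C} — none reach the full schema.
{J, K}⁺: K→H adds H; JK→CHL adds C, L → {C, H, J, K, L}. Minimal: {K}⁺ = {H, K}; {J}⁺ = {J} — none reach the full schema.

{L}, {C, H}, {C, K}, {J, K}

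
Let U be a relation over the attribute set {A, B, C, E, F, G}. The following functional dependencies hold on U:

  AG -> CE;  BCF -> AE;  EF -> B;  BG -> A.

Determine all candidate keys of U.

{A, F, G}⁺: AG→CE adds C, E; EF→B adds B → {A, B, C, E, F, G}.
{B, F, G}⁺: BG→A adds A; AG→CE adds C, E → {A, B, C, E, F, G}.
{E, F, G}⁺: EF→B adds B; BG→A adds A; AG→CE adds C → {A, B, C, E, F, G}.
Any other superkey contains one of these as a subset, so there are no further candidate keys.

{A, F, G}, {B, F, G}, {E, F, G}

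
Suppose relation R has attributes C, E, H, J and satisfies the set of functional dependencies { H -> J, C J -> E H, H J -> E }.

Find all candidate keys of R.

Attribute C never appears on the right-hand side of any dependency, so C must belong to every candidate key.
{C}⁺ = {C}, which is not all of the schema, so we must add further attributes.
{C, H}⁺: H→J adds J; CJ→EH adds E → {C, E, H, J}. Minimal: {H}⁺ = {E, H, J}; {C}⁺ = {C} — none reach the full schema.
{C, J}⁺: CJ→EH adds E, H → {C, E, H, J}. Minimal: {J}⁺ = {J}; {C}⁺ = {C} — none reach the full schema.

{C, H}, {C, J}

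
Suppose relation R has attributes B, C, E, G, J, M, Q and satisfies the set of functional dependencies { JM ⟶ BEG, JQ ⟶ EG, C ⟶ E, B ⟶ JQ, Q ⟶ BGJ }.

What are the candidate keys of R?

{B, C, M}⁺: C→E adds E; B→JQ adds J, Q; Q→BGJ adds G → {B, C, E, G, J, M, Q}.
{C, J, M}⁺: JM→BEG adds B, E, G; B→JQ adds Q → {B, C, E, G, J, M, Q}.
{C, M, Q}⁺: C→E adds E; Q→BGJ adds B, G, J → {B, C, E, G, J, M, Q}.
Any other superkey contains one of these as a subset, so there are no further candidate keys.

{B, C, M}; {C, J, M}; {C, M, Q}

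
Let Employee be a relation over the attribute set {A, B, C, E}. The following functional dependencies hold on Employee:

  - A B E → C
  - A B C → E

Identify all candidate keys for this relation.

{A, B, C}; {A, B, E}

Attributes A, B never appear on any right-hand side, so every candidate key must contain {A, B}.
{A, B}⁺ = {A, B}, which is not all of the schema, so we must add further attributes.
{A, B, C}⁺: ABC→E adds E → {A, B, C, E}.
{A, B, E}⁺: ABE→C adds C → {A, B, C, E}.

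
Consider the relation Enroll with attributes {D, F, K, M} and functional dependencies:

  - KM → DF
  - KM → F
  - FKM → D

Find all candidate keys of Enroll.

Attributes K, M never appear on any right-hand side, so every candidate key must contain {K, M}.
{K, M}⁺ = {D, F, K, M}, which is all of the schema, so {K, M} is the only candidate key.

KM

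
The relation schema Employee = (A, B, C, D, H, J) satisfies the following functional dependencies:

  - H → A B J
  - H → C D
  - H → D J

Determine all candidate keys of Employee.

{H}

Attribute H never appears on the right-hand side of any dependency, so H must belong to every candidate key.
{H}⁺ = {A, B, C, D, H, J}, which is all of the schema, so {H} is the only candidate key.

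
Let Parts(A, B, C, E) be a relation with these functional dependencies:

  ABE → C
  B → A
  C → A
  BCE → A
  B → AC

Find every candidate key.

Attributes B, E never appear on any right-hand side, so every candidate key must contain {B, E}.
{B, E}⁺ = {A, B, C, E}, which is all of the schema, so {B, E} is the only candidate key.

(B, E)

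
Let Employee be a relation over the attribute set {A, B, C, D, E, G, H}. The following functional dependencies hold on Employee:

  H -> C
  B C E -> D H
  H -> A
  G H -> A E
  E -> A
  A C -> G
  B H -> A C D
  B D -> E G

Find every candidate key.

{B, H}, {B, C, D}, {B, C, E}

Attribute B never appears on the right-hand side of any dependency, so B must belong to every candidate key.
{B}⁺ = {B}, which is not all of the schema, so we must add further attributes.
{B, H}⁺: H→C adds C; H→A adds A; AC→G adds G; BH→ACD adds D; BD→EG adds E → {A, B, C, D, E, G, H}. Minimal: {H}⁺ = {A, C, E, G, H}; {B}⁺ = {B} — none reach the full schema.
{B, C, D}⁺: BD→EG adds E, G; BCE→DH adds H; H→A adds A → {A, B, C, D, E, G, H}. Minimal: {C, D}⁺ = {C, D}; {B, D}⁺ = {A, B, D, E, G}; {B, C}⁺ = {B, C} — none reach the full schema.
{B, C, E}⁺: BCE→DH adds D, H; H→A adds A; AC→G adds G → {A, B, C, D, E, G, H}. Minimal: {C, E}⁺ = {A, C, E, G}; {B, E}⁺ = {A, B, E}; {B, C}⁺ = {B, C} — none reach the full schema.
Any other superkey contains one of these as a subset, so there are no further candidate keys.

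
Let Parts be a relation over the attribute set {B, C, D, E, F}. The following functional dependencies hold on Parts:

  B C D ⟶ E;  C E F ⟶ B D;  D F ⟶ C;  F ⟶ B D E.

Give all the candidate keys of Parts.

F

Attribute F never appears on the right-hand side of any dependency, so F must belong to every candidate key.
{F}⁺ = {B, C, D, E, F}, which is all of the schema, so {F} is the only candidate key.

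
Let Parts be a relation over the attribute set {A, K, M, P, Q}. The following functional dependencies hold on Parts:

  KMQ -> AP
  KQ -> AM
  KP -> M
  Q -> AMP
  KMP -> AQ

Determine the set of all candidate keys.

{K, P}, {K, Q}

Attribute K never appears on the right-hand side of any dependency, so K must belong to every candidate key.
{K}⁺ = {K}, which is not all of the schema, so we must add further attributes.
{K, P}⁺: KP→M adds M; KMP→AQ adds A, Q → {A, K, M, P, Q}. Minimal: {P}⁺ = {P}; {K}⁺ = {K} — none reach the full schema.
{K, Q}⁺: KQ→AM adds A, M; Q→AMP adds P → {A, K, M, P, Q}. Minimal: {Q}⁺ = {A, M, P, Q}; {K}⁺ = {K} — none reach the full schema.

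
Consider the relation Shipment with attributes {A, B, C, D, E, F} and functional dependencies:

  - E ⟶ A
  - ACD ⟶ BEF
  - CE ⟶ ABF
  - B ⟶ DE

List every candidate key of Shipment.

{B, C}; {C, E}; {A, C, D}

Attribute C never appears on the right-hand side of any dependency, so C must belong to every candidate key.
{C}⁺ = {C}, which is not all of the schema, so we must add further attributes.
{B, C}⁺: B→DE adds D, E; E→A adds A; ACD→BEF adds F → {A, B, C, D, E, F}.
{C, E}⁺: E→A adds A; CE→ABF adds B, F; B→DE adds D → {A, B, C, D, E, F}.
{A, C, D}⁺: ACD→BEF adds B, E, F → {A, B, C, D, E, F}.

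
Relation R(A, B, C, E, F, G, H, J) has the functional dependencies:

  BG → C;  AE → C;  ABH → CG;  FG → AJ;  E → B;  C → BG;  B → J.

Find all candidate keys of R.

(A, E, F, H), (C, E, F, H), (E, F, G, H)

Attributes E, F, H never appear on any right-hand side, so every candidate key must contain {E, F, H}.
{E, F, H}⁺ = {B, E, F, H, J}, which is not all of the schema, so we must add further attributes.
{A, E, F, H}⁺: AE→C adds C; E→B adds B; C→BG adds G; B→J adds J → {A, B, C, E, F, G, H, J}. Minimal: {E, F, H}⁺ = {B, E, F, H, J}; {A, F, H}⁺ = {A, F, H}; {A, E, H}⁺ = {A, B, C, E, G, H, J}; … — none reach the full schema.
{C, E, F, H}⁺: E→B adds B; C→BG adds G; B→J adds J; FG→AJ adds A → {A, B, C, E, F, G, H, J}. Minimal: {E, F, H}⁺ = {B, E, F, H, J}; {C, F, H}⁺ = {A, B, C, F, G, H, J}; {C, E, H}⁺ = {B, C, E, G, H, J}; … — none reach the full schema.
{E, F, G, H}⁺: FG→AJ adds A, J; E→B adds B; BG→C adds C → {A, B, C, E, F, G, H, J}. Minimal: {F, G, H}⁺ = {A, F, G, H, J}; {E, G, H}⁺ = {B, C, E, G, H, J}; {E, F, H}⁺ = {B, E, F, H, J}; … — none reach the full schema.
Any other superkey contains one of these as a subset, so there are no further candidate keys.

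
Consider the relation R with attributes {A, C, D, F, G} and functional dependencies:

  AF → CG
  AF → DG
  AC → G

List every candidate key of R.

(A, F)

Attributes A, F never appear on any right-hand side, so every candidate key must contain {A, F}.
{A, F}⁺ = {A, C, D, F, G}, which is all of the schema, so {A, F} is the only candidate key.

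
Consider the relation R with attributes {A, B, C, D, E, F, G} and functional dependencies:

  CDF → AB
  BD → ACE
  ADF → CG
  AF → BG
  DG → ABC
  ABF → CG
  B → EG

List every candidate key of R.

{A, D, F}⁺: ADF→CG adds C, G; AF→BG adds B; B→EG adds E → {A, B, C, D, E, F, G}. Minimal: {D, F}⁺ = {D, F}; {A, F}⁺ = {A, B, C, E, F, G}; {A, D}⁺ = {A, D} — none reach the full schema.
{B, D, F}⁺: BD→ACE adds A, C, E; ADF→CG adds G → {A, B, C, D, E, F, G}. Minimal: {D, F}⁺ = {D, F}; {B, F}⁺ = {B, E, F, G}; {B, D}⁺ = {A, B, C, D, E, G} — none reach the full schema.
{C, D, F}⁺: CDF→AB adds A, B; BD→ACE adds E; ADF→CG adds G → {A, B, C, D, E, F, G}. Minimal: {D, F}⁺ = {D, F}; {C, F}⁺ = {C, F}; {C, D}⁺ = {C, D} — none reach the full schema.
{D, F, G}⁺: DG→ABC adds A, B, C; B→EG adds E → {A, B, C, D, E, F, G}. Minimal: {F, G}⁺ = {F, G}; {D, G}⁺ = {A, B, C, D, E, G}; {D, F}⁺ = {D, F} — none reach the full schema.

ADF, BDF, CDF, DFG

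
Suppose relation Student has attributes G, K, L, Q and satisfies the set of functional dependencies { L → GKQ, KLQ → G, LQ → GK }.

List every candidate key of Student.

{L}

Attribute L never appears on the right-hand side of any dependency, so L must belong to every candidate key.
{L}⁺ = {G, K, L, Q}, which is all of the schema, so {L} is the only candidate key.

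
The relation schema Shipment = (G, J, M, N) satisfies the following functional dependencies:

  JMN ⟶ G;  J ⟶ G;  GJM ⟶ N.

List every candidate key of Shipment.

(J, M)

{J, M}⁺: J→G adds G; GJM→N adds N → {G, J, M, N}.
No other minimal superkey exists.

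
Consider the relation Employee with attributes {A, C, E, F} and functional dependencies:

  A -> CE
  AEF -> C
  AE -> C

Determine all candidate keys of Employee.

{A, F}

Attributes A, F never appear on any right-hand side, so every candidate key must contain {A, F}.
{A, F}⁺ = {A, C, E, F}, which is all of the schema, so {A, F} is the only candidate key.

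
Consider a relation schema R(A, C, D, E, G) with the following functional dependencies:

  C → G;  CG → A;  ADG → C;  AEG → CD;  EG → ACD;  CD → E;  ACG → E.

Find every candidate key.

{C}, {E, G}, {A, D, G}

{C}⁺: C→G adds G; CG→A adds A; ACG→E adds E; AEG→CD adds D → {A, C, D, E, G}.
{E, G}⁺: EG→ACD adds A, C, D → {A, C, D, E, G}.
{A, D, G}⁺: ADG→C adds C; CD→E adds E → {A, C, D, E, G}.
Any other superkey contains one of these as a subset, so there are no further candidate keys.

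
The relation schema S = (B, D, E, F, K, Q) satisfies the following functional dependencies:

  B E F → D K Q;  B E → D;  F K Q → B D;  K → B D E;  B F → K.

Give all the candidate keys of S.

(B, F); (F, K)

Attribute F never appears on the right-hand side of any dependency, so F must belong to every candidate key.
{F}⁺ = {F}, which is not all of the schema, so we must add further attributes.
{B, F}⁺: BF→K adds K; K→BDE adds D, E; BEF→DKQ adds Q → {B, D, E, F, K, Q}.
{F, K}⁺: K→BDE adds B, D, E; BEF→DKQ adds Q → {B, D, E, F, K, Q}.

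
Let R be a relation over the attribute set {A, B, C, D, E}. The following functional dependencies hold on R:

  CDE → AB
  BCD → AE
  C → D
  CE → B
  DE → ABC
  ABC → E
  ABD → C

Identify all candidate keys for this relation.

{B, C}⁺: C→D adds D; BCD→AE adds A, E → {A, B, C, D, E}. Minimal: {C}⁺ = {C, D}; {B}⁺ = {B} — none reach the full schema.
{C, E}⁺: C→D adds D; CE→B adds B; DE→ABC adds A → {A, B, C, D, E}. Minimal: {E}⁺ = {E}; {C}⁺ = {C, D} — none reach the full schema.
{D, E}⁺: DE→ABC adds A, B, C → {A, B, C, D, E}. Minimal: {E}⁺ = {E}; {D}⁺ = {D} — none reach the full schema.
{A, B, D}⁺: ABD→C adds C; BCD→AE adds E → {A, B, C, D, E}. Minimal: {B, D}⁺ = {B, D}; {A, D}⁺ = {A, D}; {A, B}⁺ = {A, B} — none reach the full schema.
Any other superkey contains one of these as a subset, so there are no further candidate keys.

(B, C); (C, E); (D, E); (A, B, D)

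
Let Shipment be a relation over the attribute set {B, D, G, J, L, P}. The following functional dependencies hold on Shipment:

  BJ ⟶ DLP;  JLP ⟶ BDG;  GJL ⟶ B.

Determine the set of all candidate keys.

Attribute J never appears on the right-hand side of any dependency, so J must belong to every candidate key.
{J}⁺ = {J}, which is not all of the schema, so we must add further attributes.
{B, J}⁺: BJ→DLP adds D, L, P; JLP→BDG adds G → {B, D, G, J, L, P}.
{G, J, L}⁺: GJL→B adds B; BJ→DLP adds D, P → {B, D, G, J, L, P}.
{J, L, P}⁺: JLP→BDG adds B, D, G → {B, D, G, J, L, P}.

(B, J), (G, J, L), (J, L, P)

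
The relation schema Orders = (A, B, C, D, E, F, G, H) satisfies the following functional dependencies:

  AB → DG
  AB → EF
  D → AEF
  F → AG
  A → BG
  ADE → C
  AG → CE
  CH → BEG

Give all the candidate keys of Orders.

Attribute H never appears on the right-hand side of any dependency, so H must belong to every candidate key.
{H}⁺ = {H}, which is not all of the schema, so we must add further attributes.
{A, H}⁺: A→BG adds B, G; AG→CE adds C, E; AB→DG adds D; AB→EF adds F → {A, B, C, D, E, F, G, H}. Minimal: {H}⁺ = {H}; {A}⁺ = {A, B, C, D, E, F, G} — none reach the full schema.
{D, H}⁺: D→AEF adds A, E, F; F→AG adds G; A→BG adds B; ADE→C adds C → {A, B, C, D, E, F, G, H}. Minimal: {H}⁺ = {H}; {D}⁺ = {A, B, C, D, E, F, G} — none reach the full schema.
{F, H}⁺: F→AG adds A, G; A→BG adds B; AG→CE adds C, E; AB→DG adds D → {A, B, C, D, E, F, G, H}. Minimal: {H}⁺ = {H}; {F}⁺ = {A, B, C, D, E, F, G} — none reach the full schema.

AH, DH, FH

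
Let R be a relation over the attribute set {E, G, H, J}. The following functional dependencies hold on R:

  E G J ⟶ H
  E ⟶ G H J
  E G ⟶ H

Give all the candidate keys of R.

{E}

Attribute E never appears on the right-hand side of any dependency, so E must belong to every candidate key.
{E}⁺ = {E, G, H, J}, which is all of the schema, so {E} is the only candidate key.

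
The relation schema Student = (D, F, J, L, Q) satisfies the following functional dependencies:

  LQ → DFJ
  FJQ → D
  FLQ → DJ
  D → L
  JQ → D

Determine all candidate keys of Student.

Attribute Q never appears on the right-hand side of any dependency, so Q must belong to every candidate key.
{Q}⁺ = {Q}, which is not all of the schema, so we must add further attributes.
{D, Q}⁺: D→L adds L; LQ→DFJ adds F, J → {D, F, J, L, Q}. Minimal: {Q}⁺ = {Q}; {D}⁺ = {D, L} — none reach the full schema.
{J, Q}⁺: JQ→D adds D; D→L adds L; LQ→DFJ adds F → {D, F, J, L, Q}. Minimal: {Q}⁺ = {Q}; {J}⁺ = {J} — none reach the full schema.
{L, Q}⁺: LQ→DFJ adds D, F, J → {D, F, J, L, Q}. Minimal: {Q}⁺ = {Q}; {L}⁺ = {L} — none reach the full schema.
Any other superkey contains one of these as a subset, so there are no further candidate keys.

{D, Q}, {J, Q}, {L, Q}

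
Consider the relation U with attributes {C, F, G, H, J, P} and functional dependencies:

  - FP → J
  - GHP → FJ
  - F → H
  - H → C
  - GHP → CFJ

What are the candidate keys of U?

{F, G, P}⁺: FP→J adds J; F→H adds H; H→C adds C → {C, F, G, H, J, P}.
{G, H, P}⁺: GHP→FJ adds F, J; H→C adds C → {C, F, G, H, J, P}.
Any other superkey contains one of these as a subset, so there are no further candidate keys.

FGP, GHP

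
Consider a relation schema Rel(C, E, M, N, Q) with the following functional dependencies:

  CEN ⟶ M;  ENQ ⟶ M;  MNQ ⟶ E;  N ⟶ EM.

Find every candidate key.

(C, N, Q)

{C, N, Q}⁺: N→EM adds E, M → {C, E, M, N, Q}.
No other minimal superkey exists.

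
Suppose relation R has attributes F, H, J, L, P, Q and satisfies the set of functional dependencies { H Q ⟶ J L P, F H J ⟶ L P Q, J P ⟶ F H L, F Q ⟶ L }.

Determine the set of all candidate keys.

{H, Q}⁺: HQ→JLP adds J, L, P; JP→FHL adds F → {F, H, J, L, P, Q}.
{J, P}⁺: JP→FHL adds F, H, L; FHJ→LPQ adds Q → {F, H, J, L, P, Q}.
{F, H, J}⁺: FHJ→LPQ adds L, P, Q → {F, H, J, L, P, Q}.
Any other superkey contains one of these as a subset, so there are no further candidate keys.

HQ, JP, FHJ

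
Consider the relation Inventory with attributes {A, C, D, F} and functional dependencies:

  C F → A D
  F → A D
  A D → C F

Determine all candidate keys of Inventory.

{F}⁺: F→AD adds A, D; AD→CF adds C → {A, C, D, F}.
{A, D}⁺: AD→CF adds C, F → {A, C, D, F}.
Any other superkey contains one of these as a subset, so there are no further candidate keys.

F, AD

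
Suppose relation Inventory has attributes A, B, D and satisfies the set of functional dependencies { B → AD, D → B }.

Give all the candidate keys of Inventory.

{B}⁺: B→AD adds A, D → {A, B, D}.
{D}⁺: D→B adds B; B→AD adds A → {A, B, D}.
Any other superkey contains one of these as a subset, so there are no further candidate keys.

{B}; {D}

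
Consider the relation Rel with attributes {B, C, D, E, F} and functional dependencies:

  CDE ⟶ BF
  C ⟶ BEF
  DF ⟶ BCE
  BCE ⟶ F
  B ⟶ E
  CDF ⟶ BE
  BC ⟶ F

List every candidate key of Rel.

{C, D}; {D, F}

{C, D}⁺: C→BEF adds B, E, F → {B, C, D, E, F}. Minimal: {D}⁺ = {D}; {C}⁺ = {B, C, E, F} — none reach the full schema.
{D, F}⁺: DF→BCE adds B, C, E → {B, C, D, E, F}. Minimal: {F}⁺ = {F}; {D}⁺ = {D} — none reach the full schema.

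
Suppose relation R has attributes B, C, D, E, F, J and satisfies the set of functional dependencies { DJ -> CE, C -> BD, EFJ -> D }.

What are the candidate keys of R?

Attributes F, J never appear on any right-hand side, so every candidate key must contain {F, J}.
{F, J}⁺ = {F, J}, which is not all of the schema, so we must add further attributes.
{C, F, J}⁺: C→BD adds B, D; DJ→CE adds E → {B, C, D, E, F, J}.
{D, F, J}⁺: DJ→CE adds C, E; C→BD adds B → {B, C, D, E, F, J}.
{E, F, J}⁺: EFJ→D adds D; DJ→CE adds C; C→BD adds B → {B, C, D, E, F, J}.

{C, F, J}, {D, F, J}, {E, F, J}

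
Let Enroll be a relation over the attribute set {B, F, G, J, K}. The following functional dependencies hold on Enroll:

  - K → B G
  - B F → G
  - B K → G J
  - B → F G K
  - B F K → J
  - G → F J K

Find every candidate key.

(B), (G), (K)

{B}⁺: B→FGK adds F, G, K; BFK→J adds J → {B, F, G, J, K}.
{G}⁺: G→FJK adds F, J, K; K→BG adds B → {B, F, G, J, K}.
{K}⁺: K→BG adds B, G; BK→GJ adds J; B→FGK adds F → {B, F, G, J, K}.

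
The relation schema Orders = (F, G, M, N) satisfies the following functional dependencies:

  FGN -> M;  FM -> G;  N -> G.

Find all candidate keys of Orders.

FN

Attributes F, N never appear on any right-hand side, so every candidate key must contain {F, N}.
{F, N}⁺ = {F, G, M, N}, which is all of the schema, so {F, N} is the only candidate key.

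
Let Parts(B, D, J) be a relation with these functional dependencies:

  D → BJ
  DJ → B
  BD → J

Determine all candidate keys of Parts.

(D)

Attribute D never appears on the right-hand side of any dependency, so D must belong to every candidate key.
{D}⁺ = {B, D, J}, which is all of the schema, so {D} is the only candidate key.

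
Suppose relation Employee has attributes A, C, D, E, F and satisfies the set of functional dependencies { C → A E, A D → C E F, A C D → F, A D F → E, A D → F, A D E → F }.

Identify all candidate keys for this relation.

AD, CD

Attribute D never appears on the right-hand side of any dependency, so D must belong to every candidate key.
{D}⁺ = {D}, which is not all of the schema, so we must add further attributes.
{A, D}⁺: AD→CEF adds C, E, F → {A, C, D, E, F}.
{C, D}⁺: C→AE adds A, E; AD→CEF adds F → {A, C, D, E, F}.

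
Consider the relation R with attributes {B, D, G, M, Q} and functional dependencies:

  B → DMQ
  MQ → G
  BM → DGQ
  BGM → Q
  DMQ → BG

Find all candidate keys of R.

{B}, {D, M, Q}

{B}⁺: B→DMQ adds D, M, Q; MQ→G adds G → {B, D, G, M, Q}.
{D, M, Q}⁺: MQ→G adds G; DMQ→BG adds B → {B, D, G, M, Q}. Minimal: {M, Q}⁺ = {G, M, Q}; {D, Q}⁺ = {D, Q}; {D, M}⁺ = {D, M} — none reach the full schema.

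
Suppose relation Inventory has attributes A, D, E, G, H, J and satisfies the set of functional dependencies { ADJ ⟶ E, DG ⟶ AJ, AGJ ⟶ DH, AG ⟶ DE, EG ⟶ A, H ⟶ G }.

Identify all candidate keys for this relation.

{A, G}⁺: AG→DE adds D, E; DG→AJ adds J; AGJ→DH adds H → {A, D, E, G, H, J}. Minimal: {G}⁺ = {G}; {A}⁺ = {A} — none reach the full schema.
{A, H}⁺: H→G adds G; AG→DE adds D, E; DG→AJ adds J → {A, D, E, G, H, J}. Minimal: {H}⁺ = {G, H}; {A}⁺ = {A} — none reach the full schema.
{D, G}⁺: DG→AJ adds A, J; AGJ→DH adds H; AG→DE adds E → {A, D, E, G, H, J}. Minimal: {G}⁺ = {G}; {D}⁺ = {D} — none reach the full schema.
{D, H}⁺: H→G adds G; DG→AJ adds A, J; AG→DE adds E → {A, D, E, G, H, J}. Minimal: {H}⁺ = {G, H}; {D}⁺ = {D} — none reach the full schema.
{E, G}⁺: EG→A adds A; AG→DE adds D; DG→AJ adds J; AGJ→DH adds H → {A, D, E, G, H, J}. Minimal: {G}⁺ = {G}; {E}⁺ = {E} — none reach the full schema.
{E, H}⁺: H→G adds G; EG→A adds A; AG→DE adds D; DG→AJ adds J → {A, D, E, G, H, J}. Minimal: {H}⁺ = {G, H}; {E}⁺ = {E} — none reach the full schema.

{A, G}; {A, H}; {D, G}; {D, H}; {E, G}; {E, H}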